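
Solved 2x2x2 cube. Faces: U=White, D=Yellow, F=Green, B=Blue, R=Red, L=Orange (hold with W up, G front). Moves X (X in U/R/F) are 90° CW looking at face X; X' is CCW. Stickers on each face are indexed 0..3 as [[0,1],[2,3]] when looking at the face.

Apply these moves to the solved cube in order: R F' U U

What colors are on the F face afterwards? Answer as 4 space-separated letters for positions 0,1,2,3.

After move 1 (R): R=RRRR U=WGWG F=GYGY D=YBYB B=WBWB
After move 2 (F'): F=YYGG U=WGRR R=BRYR D=OOYB L=OGOW
After move 3 (U): U=RWRG F=BRGG R=WBYR B=OGWB L=YYOW
After move 4 (U): U=RRGW F=WBGG R=OGYR B=YYWB L=BROW
Query: F face = WBGG

Answer: W B G G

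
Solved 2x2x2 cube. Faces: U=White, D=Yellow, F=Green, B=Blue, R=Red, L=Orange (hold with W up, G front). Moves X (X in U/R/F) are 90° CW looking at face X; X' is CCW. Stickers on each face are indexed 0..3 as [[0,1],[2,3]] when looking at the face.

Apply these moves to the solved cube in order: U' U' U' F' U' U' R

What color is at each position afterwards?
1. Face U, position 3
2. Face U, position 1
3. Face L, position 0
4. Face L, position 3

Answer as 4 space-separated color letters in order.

Answer: G O Y W

Derivation:
After move 1 (U'): U=WWWW F=OOGG R=GGRR B=RRBB L=BBOO
After move 2 (U'): U=WWWW F=BBGG R=OORR B=GGBB L=RROO
After move 3 (U'): U=WWWW F=RRGG R=BBRR B=OOBB L=GGOO
After move 4 (F'): F=RGRG U=WWBR R=YBYR D=GOYY L=GWOW
After move 5 (U'): U=WRWB F=GWRG R=RGYR B=YBBB L=OOOW
After move 6 (U'): U=RBWW F=OORG R=GWYR B=RGBB L=YBOW
After move 7 (R): R=YGRW U=ROWG F=OORY D=GBYR B=WGBB
Query 1: U[3] = G
Query 2: U[1] = O
Query 3: L[0] = Y
Query 4: L[3] = W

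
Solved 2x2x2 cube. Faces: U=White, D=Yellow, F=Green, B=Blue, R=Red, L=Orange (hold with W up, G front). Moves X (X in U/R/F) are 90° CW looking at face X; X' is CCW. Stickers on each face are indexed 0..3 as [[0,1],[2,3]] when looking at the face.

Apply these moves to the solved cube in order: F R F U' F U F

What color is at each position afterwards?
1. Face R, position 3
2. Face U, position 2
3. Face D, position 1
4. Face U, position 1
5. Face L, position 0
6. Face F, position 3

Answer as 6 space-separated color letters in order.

Answer: R W O G Y G

Derivation:
After move 1 (F): F=GGGG U=WWOO R=WRWR D=RRYY L=OYOY
After move 2 (R): R=WWRR U=WGOG F=GRGY D=RBYB B=OBWB
After move 3 (F): F=GGYR U=WGYY R=OWGR D=RWYB L=OROB
After move 4 (U'): U=GYWY F=ORYR R=GGGR B=OWWB L=OBOB
After move 5 (F): F=YORR U=GYBB R=WGYR D=GGYB L=OROW
After move 6 (U): U=BGBY F=WGRR R=OWYR B=ORWB L=YOOW
After move 7 (F): F=RWRG U=BGWO R=BWYR D=YOYB L=YGOG
Query 1: R[3] = R
Query 2: U[2] = W
Query 3: D[1] = O
Query 4: U[1] = G
Query 5: L[0] = Y
Query 6: F[3] = G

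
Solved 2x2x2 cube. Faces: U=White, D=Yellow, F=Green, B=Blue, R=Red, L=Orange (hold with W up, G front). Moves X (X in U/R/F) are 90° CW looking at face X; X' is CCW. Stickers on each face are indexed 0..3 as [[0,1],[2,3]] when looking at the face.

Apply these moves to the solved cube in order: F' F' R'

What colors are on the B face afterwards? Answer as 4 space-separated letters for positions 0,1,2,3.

Answer: Y B W B

Derivation:
After move 1 (F'): F=GGGG U=WWRR R=YRYR D=OOYY L=OWOW
After move 2 (F'): F=GGGG U=WWYY R=OROR D=WWYY L=OROR
After move 3 (R'): R=RROO U=WBYB F=GWGY D=WGYG B=YBWB
Query: B face = YBWB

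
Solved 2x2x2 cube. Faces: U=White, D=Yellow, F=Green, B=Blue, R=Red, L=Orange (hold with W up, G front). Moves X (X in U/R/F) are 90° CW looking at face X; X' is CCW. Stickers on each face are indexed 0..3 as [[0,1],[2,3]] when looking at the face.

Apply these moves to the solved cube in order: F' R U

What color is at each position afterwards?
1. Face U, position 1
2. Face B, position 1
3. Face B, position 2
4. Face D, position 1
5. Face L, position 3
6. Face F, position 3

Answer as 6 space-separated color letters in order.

Answer: W W W B W Y

Derivation:
After move 1 (F'): F=GGGG U=WWRR R=YRYR D=OOYY L=OWOW
After move 2 (R): R=YYRR U=WGRG F=GOGY D=OBYB B=RBWB
After move 3 (U): U=RWGG F=YYGY R=RBRR B=OWWB L=GOOW
Query 1: U[1] = W
Query 2: B[1] = W
Query 3: B[2] = W
Query 4: D[1] = B
Query 5: L[3] = W
Query 6: F[3] = Y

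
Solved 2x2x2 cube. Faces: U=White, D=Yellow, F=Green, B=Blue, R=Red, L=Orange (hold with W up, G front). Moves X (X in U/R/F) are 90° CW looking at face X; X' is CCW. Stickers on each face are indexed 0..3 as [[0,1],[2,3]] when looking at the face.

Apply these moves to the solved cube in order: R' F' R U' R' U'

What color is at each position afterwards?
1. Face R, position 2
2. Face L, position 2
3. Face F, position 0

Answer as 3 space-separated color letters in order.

Answer: W O R

Derivation:
After move 1 (R'): R=RRRR U=WBWB F=GWGW D=YGYG B=YBYB
After move 2 (F'): F=WWGG U=WBRR R=GRYR D=OOYG L=OBOW
After move 3 (R): R=YGRR U=WWRG F=WOGG D=OYYY B=RBBB
After move 4 (U'): U=WGWR F=OBGG R=WORR B=YGBB L=RBOW
After move 5 (R'): R=ORWR U=WBWY F=OGGR D=OBYG B=YGYB
After move 6 (U'): U=BYWW F=RBGR R=OGWR B=ORYB L=YGOW
Query 1: R[2] = W
Query 2: L[2] = O
Query 3: F[0] = R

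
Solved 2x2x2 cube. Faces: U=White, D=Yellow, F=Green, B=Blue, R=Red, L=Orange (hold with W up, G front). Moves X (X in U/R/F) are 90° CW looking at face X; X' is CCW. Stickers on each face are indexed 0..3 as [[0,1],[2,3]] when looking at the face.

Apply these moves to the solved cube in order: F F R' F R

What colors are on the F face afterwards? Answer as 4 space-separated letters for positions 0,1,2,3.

Answer: G R Y G

Derivation:
After move 1 (F): F=GGGG U=WWOO R=WRWR D=RRYY L=OYOY
After move 2 (F): F=GGGG U=WWYY R=OROR D=WWYY L=OROR
After move 3 (R'): R=RROO U=WBYB F=GWGY D=WGYG B=YBWB
After move 4 (F): F=GGYW U=WBRR R=YRBO D=ORYG L=OWOG
After move 5 (R): R=BYOR U=WGRW F=GRYG D=OWYY B=RBBB
Query: F face = GRYG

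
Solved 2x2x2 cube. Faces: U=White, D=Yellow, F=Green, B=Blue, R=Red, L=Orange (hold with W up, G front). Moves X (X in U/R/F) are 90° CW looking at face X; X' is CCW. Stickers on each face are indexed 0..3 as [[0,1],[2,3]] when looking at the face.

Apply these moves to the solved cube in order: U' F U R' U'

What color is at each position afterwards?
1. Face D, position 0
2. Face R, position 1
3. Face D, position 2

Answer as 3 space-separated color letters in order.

Answer: R W Y

Derivation:
After move 1 (U'): U=WWWW F=OOGG R=GGRR B=RRBB L=BBOO
After move 2 (F): F=GOGO U=WWOB R=WGWR D=RGYY L=BYOY
After move 3 (U): U=OWBW F=WGGO R=RRWR B=BYBB L=GOOY
After move 4 (R'): R=RRRW U=OBBB F=WWGW D=RGYO B=YYGB
After move 5 (U'): U=BBOB F=GOGW R=WWRW B=RRGB L=YYOY
Query 1: D[0] = R
Query 2: R[1] = W
Query 3: D[2] = Y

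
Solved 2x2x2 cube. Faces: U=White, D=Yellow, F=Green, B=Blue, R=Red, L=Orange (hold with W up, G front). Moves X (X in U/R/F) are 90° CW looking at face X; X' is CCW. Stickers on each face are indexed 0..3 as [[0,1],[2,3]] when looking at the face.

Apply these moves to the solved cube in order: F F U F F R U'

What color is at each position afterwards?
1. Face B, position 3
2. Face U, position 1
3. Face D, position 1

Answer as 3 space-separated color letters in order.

Answer: B O B

Derivation:
After move 1 (F): F=GGGG U=WWOO R=WRWR D=RRYY L=OYOY
After move 2 (F): F=GGGG U=WWYY R=OROR D=WWYY L=OROR
After move 3 (U): U=YWYW F=ORGG R=BBOR B=ORBB L=GGOR
After move 4 (F): F=GOGR U=YWRG R=YBWR D=OBYY L=GWOW
After move 5 (F): F=GGRO U=YWWW R=RBGR D=WYYY L=GOOB
After move 6 (R): R=GRRB U=YGWO F=GYRY D=WBYO B=WRWB
After move 7 (U'): U=GOYW F=GORY R=GYRB B=GRWB L=WROB
Query 1: B[3] = B
Query 2: U[1] = O
Query 3: D[1] = B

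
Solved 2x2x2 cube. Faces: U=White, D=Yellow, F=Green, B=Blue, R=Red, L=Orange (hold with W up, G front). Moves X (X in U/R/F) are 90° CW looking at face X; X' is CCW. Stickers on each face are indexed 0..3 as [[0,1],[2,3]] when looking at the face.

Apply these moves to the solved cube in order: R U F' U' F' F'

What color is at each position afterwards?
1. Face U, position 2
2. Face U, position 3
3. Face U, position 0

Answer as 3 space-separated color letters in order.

Answer: O Y W

Derivation:
After move 1 (R): R=RRRR U=WGWG F=GYGY D=YBYB B=WBWB
After move 2 (U): U=WWGG F=RRGY R=WBRR B=OOWB L=GYOO
After move 3 (F'): F=RYRG U=WWWR R=BBYR D=YOYB L=GGOG
After move 4 (U'): U=WRWW F=GGRG R=RYYR B=BBWB L=OOOG
After move 5 (F'): F=GGGR U=WRRY R=OYYR D=OGYB L=OWOW
After move 6 (F'): F=GRGG U=WROY R=GYOR D=WWYB L=OYOR
Query 1: U[2] = O
Query 2: U[3] = Y
Query 3: U[0] = W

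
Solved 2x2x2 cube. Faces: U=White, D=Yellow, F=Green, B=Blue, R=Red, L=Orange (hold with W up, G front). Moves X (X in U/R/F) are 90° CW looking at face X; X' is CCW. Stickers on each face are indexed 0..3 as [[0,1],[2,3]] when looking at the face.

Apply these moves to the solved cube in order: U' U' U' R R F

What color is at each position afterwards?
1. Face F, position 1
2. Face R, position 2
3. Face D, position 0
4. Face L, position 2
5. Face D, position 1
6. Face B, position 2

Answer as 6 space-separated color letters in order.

Answer: R Y B O R R

Derivation:
After move 1 (U'): U=WWWW F=OOGG R=GGRR B=RRBB L=BBOO
After move 2 (U'): U=WWWW F=BBGG R=OORR B=GGBB L=RROO
After move 3 (U'): U=WWWW F=RRGG R=BBRR B=OOBB L=GGOO
After move 4 (R): R=RBRB U=WRWG F=RYGY D=YBYO B=WOWB
After move 5 (R): R=RRBB U=WYWY F=RBGO D=YWYW B=GORB
After move 6 (F): F=GROB U=WYOG R=WRYB D=BRYW L=GYOW
Query 1: F[1] = R
Query 2: R[2] = Y
Query 3: D[0] = B
Query 4: L[2] = O
Query 5: D[1] = R
Query 6: B[2] = R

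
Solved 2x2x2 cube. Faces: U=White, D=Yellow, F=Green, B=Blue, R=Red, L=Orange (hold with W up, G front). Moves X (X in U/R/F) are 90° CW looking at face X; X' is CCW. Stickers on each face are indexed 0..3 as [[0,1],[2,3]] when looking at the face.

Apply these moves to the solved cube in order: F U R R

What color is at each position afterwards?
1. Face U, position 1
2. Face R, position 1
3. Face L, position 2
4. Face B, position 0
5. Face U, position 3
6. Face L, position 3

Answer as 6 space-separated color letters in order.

After move 1 (F): F=GGGG U=WWOO R=WRWR D=RRYY L=OYOY
After move 2 (U): U=OWOW F=WRGG R=BBWR B=OYBB L=GGOY
After move 3 (R): R=WBRB U=OROG F=WRGY D=RBYO B=WYWB
After move 4 (R): R=RWBB U=OROY F=WBGO D=RWYW B=GYRB
Query 1: U[1] = R
Query 2: R[1] = W
Query 3: L[2] = O
Query 4: B[0] = G
Query 5: U[3] = Y
Query 6: L[3] = Y

Answer: R W O G Y Y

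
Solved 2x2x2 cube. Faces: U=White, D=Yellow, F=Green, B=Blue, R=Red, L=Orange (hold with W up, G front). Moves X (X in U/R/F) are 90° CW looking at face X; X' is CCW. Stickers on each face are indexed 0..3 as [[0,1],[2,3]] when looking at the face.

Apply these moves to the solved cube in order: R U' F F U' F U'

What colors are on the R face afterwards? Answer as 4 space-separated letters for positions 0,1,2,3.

After move 1 (R): R=RRRR U=WGWG F=GYGY D=YBYB B=WBWB
After move 2 (U'): U=GGWW F=OOGY R=GYRR B=RRWB L=WBOO
After move 3 (F): F=GOYO U=GGOB R=WYWR D=RGYB L=WYOB
After move 4 (F): F=YGOO U=GGBY R=OYBR D=WWYB L=WROG
After move 5 (U'): U=GYGB F=WROO R=YGBR B=OYWB L=RROG
After move 6 (F): F=OWOR U=GYGR R=GGBR D=BYYB L=RWOW
After move 7 (U'): U=YRGG F=RWOR R=OWBR B=GGWB L=OYOW
Query: R face = OWBR

Answer: O W B R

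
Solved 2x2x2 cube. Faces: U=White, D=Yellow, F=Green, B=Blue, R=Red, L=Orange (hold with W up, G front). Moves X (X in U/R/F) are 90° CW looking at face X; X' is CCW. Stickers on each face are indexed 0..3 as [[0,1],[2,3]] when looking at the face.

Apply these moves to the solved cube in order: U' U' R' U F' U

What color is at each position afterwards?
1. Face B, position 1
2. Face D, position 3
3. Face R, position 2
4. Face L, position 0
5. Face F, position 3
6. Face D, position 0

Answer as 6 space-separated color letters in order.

After move 1 (U'): U=WWWW F=OOGG R=GGRR B=RRBB L=BBOO
After move 2 (U'): U=WWWW F=BBGG R=OORR B=GGBB L=RROO
After move 3 (R'): R=OROR U=WBWG F=BWGW D=YBYG B=YGYB
After move 4 (U): U=WWGB F=ORGW R=YGOR B=RRYB L=BWOO
After move 5 (F'): F=RWOG U=WWYO R=BGYR D=WOYG L=BBOG
After move 6 (U): U=YWOW F=BGOG R=RRYR B=BBYB L=RWOG
Query 1: B[1] = B
Query 2: D[3] = G
Query 3: R[2] = Y
Query 4: L[0] = R
Query 5: F[3] = G
Query 6: D[0] = W

Answer: B G Y R G W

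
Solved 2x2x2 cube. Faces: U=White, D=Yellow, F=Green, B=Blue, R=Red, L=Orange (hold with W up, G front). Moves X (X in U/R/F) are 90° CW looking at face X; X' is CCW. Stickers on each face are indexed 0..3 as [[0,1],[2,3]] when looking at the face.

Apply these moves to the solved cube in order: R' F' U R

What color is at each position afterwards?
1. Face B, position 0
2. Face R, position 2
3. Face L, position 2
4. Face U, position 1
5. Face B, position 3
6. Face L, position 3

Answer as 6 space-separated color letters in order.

Answer: B R O R B W

Derivation:
After move 1 (R'): R=RRRR U=WBWB F=GWGW D=YGYG B=YBYB
After move 2 (F'): F=WWGG U=WBRR R=GRYR D=OOYG L=OBOW
After move 3 (U): U=RWRB F=GRGG R=YBYR B=OBYB L=WWOW
After move 4 (R): R=YYRB U=RRRG F=GOGG D=OYYO B=BBWB
Query 1: B[0] = B
Query 2: R[2] = R
Query 3: L[2] = O
Query 4: U[1] = R
Query 5: B[3] = B
Query 6: L[3] = W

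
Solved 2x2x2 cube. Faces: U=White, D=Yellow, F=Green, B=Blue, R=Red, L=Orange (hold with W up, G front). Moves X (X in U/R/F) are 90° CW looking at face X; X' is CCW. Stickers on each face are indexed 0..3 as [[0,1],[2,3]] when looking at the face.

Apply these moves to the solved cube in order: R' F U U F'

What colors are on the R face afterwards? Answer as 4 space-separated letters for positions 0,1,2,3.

Answer: R Y R R

Derivation:
After move 1 (R'): R=RRRR U=WBWB F=GWGW D=YGYG B=YBYB
After move 2 (F): F=GGWW U=WBOO R=WRBR D=RRYG L=OYOG
After move 3 (U): U=OWOB F=WRWW R=YBBR B=OYYB L=GGOG
After move 4 (U): U=OOBW F=YBWW R=OYBR B=GGYB L=WROG
After move 5 (F'): F=BWYW U=OOOB R=RYRR D=RGYG L=WWOB
Query: R face = RYRR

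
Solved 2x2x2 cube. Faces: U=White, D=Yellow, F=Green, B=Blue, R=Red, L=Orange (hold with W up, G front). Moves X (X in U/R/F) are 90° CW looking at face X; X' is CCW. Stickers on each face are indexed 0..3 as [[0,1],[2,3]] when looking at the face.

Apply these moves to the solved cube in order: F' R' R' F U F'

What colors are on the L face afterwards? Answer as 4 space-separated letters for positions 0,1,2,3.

After move 1 (F'): F=GGGG U=WWRR R=YRYR D=OOYY L=OWOW
After move 2 (R'): R=RRYY U=WBRB F=GWGR D=OGYG B=YBOB
After move 3 (R'): R=RYRY U=WORY F=GBGB D=OWYR B=GBGB
After move 4 (F): F=GGBB U=WOWW R=RYYY D=RRYR L=OOOW
After move 5 (U): U=WWWO F=RYBB R=GBYY B=OOGB L=GGOW
After move 6 (F'): F=YBRB U=WWGY R=RBRY D=GWYR L=GOOW
Query: L face = GOOW

Answer: G O O W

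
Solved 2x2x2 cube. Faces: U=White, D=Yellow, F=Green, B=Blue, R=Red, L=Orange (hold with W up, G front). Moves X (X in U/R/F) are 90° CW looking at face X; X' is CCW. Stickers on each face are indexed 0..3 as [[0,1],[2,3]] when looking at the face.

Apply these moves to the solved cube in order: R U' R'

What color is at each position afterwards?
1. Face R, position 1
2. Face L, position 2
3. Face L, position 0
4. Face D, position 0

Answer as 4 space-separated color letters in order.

Answer: R O W Y

Derivation:
After move 1 (R): R=RRRR U=WGWG F=GYGY D=YBYB B=WBWB
After move 2 (U'): U=GGWW F=OOGY R=GYRR B=RRWB L=WBOO
After move 3 (R'): R=YRGR U=GWWR F=OGGW D=YOYY B=BRBB
Query 1: R[1] = R
Query 2: L[2] = O
Query 3: L[0] = W
Query 4: D[0] = Y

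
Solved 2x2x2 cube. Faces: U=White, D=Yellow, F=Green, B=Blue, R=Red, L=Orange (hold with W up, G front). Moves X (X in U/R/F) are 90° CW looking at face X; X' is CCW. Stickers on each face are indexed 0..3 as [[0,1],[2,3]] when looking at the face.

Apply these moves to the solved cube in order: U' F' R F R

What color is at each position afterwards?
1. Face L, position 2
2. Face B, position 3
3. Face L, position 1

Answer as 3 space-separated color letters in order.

After move 1 (U'): U=WWWW F=OOGG R=GGRR B=RRBB L=BBOO
After move 2 (F'): F=OGOG U=WWGR R=YGYR D=BOYY L=BWOW
After move 3 (R): R=YYRG U=WGGG F=OOOY D=BBYR B=RRWB
After move 4 (F): F=OOYO U=WGWW R=GYGG D=RYYR L=BBOB
After move 5 (R): R=GGGY U=WOWO F=OYYR D=RWYR B=WRGB
Query 1: L[2] = O
Query 2: B[3] = B
Query 3: L[1] = B

Answer: O B B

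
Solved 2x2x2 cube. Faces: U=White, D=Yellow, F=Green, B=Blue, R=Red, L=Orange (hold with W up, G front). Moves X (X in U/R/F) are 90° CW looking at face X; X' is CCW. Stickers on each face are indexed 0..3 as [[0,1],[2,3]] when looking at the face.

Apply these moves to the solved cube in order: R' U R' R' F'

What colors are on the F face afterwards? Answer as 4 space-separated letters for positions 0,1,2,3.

After move 1 (R'): R=RRRR U=WBWB F=GWGW D=YGYG B=YBYB
After move 2 (U): U=WWBB F=RRGW R=YBRR B=OOYB L=GWOO
After move 3 (R'): R=BRYR U=WYBO F=RWGB D=YRYW B=GOGB
After move 4 (R'): R=RRBY U=WGBG F=RYGO D=YWYB B=WORB
After move 5 (F'): F=YORG U=WGRB R=WRYY D=WOYB L=GGOB
Query: F face = YORG

Answer: Y O R G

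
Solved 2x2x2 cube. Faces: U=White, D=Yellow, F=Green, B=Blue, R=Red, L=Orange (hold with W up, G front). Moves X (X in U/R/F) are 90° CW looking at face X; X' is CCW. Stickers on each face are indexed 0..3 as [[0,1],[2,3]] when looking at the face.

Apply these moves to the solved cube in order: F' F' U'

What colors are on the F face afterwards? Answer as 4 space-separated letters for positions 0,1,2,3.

After move 1 (F'): F=GGGG U=WWRR R=YRYR D=OOYY L=OWOW
After move 2 (F'): F=GGGG U=WWYY R=OROR D=WWYY L=OROR
After move 3 (U'): U=WYWY F=ORGG R=GGOR B=ORBB L=BBOR
Query: F face = ORGG

Answer: O R G G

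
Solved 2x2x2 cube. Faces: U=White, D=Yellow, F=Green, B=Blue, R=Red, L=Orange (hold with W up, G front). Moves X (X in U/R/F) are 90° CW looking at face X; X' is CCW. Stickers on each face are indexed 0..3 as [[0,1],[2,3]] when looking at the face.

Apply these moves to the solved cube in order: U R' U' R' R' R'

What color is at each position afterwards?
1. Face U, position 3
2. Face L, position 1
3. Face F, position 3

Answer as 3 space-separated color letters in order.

After move 1 (U): U=WWWW F=RRGG R=BBRR B=OOBB L=GGOO
After move 2 (R'): R=BRBR U=WBWO F=RWGW D=YRYG B=YOYB
After move 3 (U'): U=BOWW F=GGGW R=RWBR B=BRYB L=YOOO
After move 4 (R'): R=WRRB U=BYWB F=GOGW D=YGYW B=GRRB
After move 5 (R'): R=RBWR U=BRWG F=GYGB D=YOYW B=WRGB
After move 6 (R'): R=BRRW U=BGWW F=GRGG D=YYYB B=WROB
Query 1: U[3] = W
Query 2: L[1] = O
Query 3: F[3] = G

Answer: W O G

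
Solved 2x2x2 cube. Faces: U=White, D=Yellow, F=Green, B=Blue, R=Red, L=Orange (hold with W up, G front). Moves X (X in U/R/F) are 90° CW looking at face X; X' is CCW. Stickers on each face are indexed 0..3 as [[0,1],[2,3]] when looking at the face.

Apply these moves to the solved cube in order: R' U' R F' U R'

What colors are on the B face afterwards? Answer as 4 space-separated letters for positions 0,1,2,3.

After move 1 (R'): R=RRRR U=WBWB F=GWGW D=YGYG B=YBYB
After move 2 (U'): U=BBWW F=OOGW R=GWRR B=RRYB L=YBOO
After move 3 (R): R=RGRW U=BOWW F=OGGG D=YYYR B=WRBB
After move 4 (F'): F=GGOG U=BORR R=YGYW D=BOYR L=YWOW
After move 5 (U): U=RBRO F=YGOG R=WRYW B=YWBB L=GGOW
After move 6 (R'): R=RWWY U=RBRY F=YBOO D=BGYG B=RWOB
Query: B face = RWOB

Answer: R W O B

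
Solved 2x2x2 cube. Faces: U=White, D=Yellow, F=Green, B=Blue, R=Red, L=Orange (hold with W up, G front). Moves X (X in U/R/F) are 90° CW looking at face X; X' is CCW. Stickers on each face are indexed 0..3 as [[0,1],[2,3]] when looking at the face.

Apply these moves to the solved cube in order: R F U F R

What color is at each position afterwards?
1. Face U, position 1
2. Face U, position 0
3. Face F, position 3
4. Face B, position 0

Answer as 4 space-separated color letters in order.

After move 1 (R): R=RRRR U=WGWG F=GYGY D=YBYB B=WBWB
After move 2 (F): F=GGYY U=WGOO R=WRGR D=RRYB L=OYOB
After move 3 (U): U=OWOG F=WRYY R=WBGR B=OYWB L=GGOB
After move 4 (F): F=YWYR U=OWBG R=OBGR D=GWYB L=GROR
After move 5 (R): R=GORB U=OWBR F=YWYB D=GWYO B=GYWB
Query 1: U[1] = W
Query 2: U[0] = O
Query 3: F[3] = B
Query 4: B[0] = G

Answer: W O B G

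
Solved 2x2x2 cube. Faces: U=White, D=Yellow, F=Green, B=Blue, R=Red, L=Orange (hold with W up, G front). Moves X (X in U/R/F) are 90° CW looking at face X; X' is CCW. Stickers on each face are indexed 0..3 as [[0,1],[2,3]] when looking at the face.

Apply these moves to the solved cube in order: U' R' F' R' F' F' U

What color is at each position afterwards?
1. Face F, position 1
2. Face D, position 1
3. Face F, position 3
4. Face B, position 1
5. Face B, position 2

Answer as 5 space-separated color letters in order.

Answer: R G W O O

Derivation:
After move 1 (U'): U=WWWW F=OOGG R=GGRR B=RRBB L=BBOO
After move 2 (R'): R=GRGR U=WBWR F=OWGW D=YOYG B=YRYB
After move 3 (F'): F=WWOG U=WBGG R=ORYR D=BOYG L=BROW
After move 4 (R'): R=RROY U=WYGY F=WBOG D=BWYG B=GROB
After move 5 (F'): F=BGWO U=WYRO R=WRBY D=RWYG L=BYOG
After move 6 (F'): F=GOBW U=WYWB R=WRRY D=YGYG L=BOOR
After move 7 (U): U=WWBY F=WRBW R=GRRY B=BOOB L=GOOR
Query 1: F[1] = R
Query 2: D[1] = G
Query 3: F[3] = W
Query 4: B[1] = O
Query 5: B[2] = O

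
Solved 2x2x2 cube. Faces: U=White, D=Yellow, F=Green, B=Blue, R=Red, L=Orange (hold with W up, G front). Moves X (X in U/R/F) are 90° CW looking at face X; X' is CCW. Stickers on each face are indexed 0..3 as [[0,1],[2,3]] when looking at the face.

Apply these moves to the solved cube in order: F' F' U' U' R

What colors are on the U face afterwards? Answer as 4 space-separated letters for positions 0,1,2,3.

Answer: Y B W G

Derivation:
After move 1 (F'): F=GGGG U=WWRR R=YRYR D=OOYY L=OWOW
After move 2 (F'): F=GGGG U=WWYY R=OROR D=WWYY L=OROR
After move 3 (U'): U=WYWY F=ORGG R=GGOR B=ORBB L=BBOR
After move 4 (U'): U=YYWW F=BBGG R=OROR B=GGBB L=OROR
After move 5 (R): R=OORR U=YBWG F=BWGY D=WBYG B=WGYB
Query: U face = YBWG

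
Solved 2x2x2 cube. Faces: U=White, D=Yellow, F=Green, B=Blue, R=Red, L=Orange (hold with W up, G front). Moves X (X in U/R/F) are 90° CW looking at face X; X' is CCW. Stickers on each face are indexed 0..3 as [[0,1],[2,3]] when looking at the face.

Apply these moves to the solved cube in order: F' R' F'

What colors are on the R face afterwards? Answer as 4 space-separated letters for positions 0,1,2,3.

Answer: G R O Y

Derivation:
After move 1 (F'): F=GGGG U=WWRR R=YRYR D=OOYY L=OWOW
After move 2 (R'): R=RRYY U=WBRB F=GWGR D=OGYG B=YBOB
After move 3 (F'): F=WRGG U=WBRY R=GROY D=WWYG L=OBOR
Query: R face = GROY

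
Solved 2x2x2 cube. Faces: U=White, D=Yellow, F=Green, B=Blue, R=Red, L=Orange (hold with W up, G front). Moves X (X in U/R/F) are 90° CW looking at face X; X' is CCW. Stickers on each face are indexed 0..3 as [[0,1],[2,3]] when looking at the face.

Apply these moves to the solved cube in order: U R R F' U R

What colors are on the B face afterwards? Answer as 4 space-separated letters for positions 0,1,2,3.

Answer: Y Y W B

Derivation:
After move 1 (U): U=WWWW F=RRGG R=BBRR B=OOBB L=GGOO
After move 2 (R): R=RBRB U=WRWG F=RYGY D=YBYO B=WOWB
After move 3 (R): R=RRBB U=WYWY F=RBGO D=YWYW B=GORB
After move 4 (F'): F=BORG U=WYRB R=WRYB D=GOYW L=GYOW
After move 5 (U): U=RWBY F=WRRG R=GOYB B=GYRB L=BOOW
After move 6 (R): R=YGBO U=RRBG F=WORW D=GRYG B=YYWB
Query: B face = YYWB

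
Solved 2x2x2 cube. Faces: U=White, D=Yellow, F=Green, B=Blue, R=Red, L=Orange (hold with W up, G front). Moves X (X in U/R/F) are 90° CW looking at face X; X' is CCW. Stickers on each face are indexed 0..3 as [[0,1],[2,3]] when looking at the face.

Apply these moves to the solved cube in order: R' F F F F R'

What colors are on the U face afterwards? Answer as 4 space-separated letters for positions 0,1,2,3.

Answer: W Y W Y

Derivation:
After move 1 (R'): R=RRRR U=WBWB F=GWGW D=YGYG B=YBYB
After move 2 (F): F=GGWW U=WBOO R=WRBR D=RRYG L=OYOG
After move 3 (F): F=WGWG U=WBGY R=OROR D=BWYG L=OROR
After move 4 (F): F=WWGG U=WBRR R=GRYR D=OOYG L=OBOW
After move 5 (F): F=GWGW U=WBWB R=RRRR D=YGYG L=OOOO
After move 6 (R'): R=RRRR U=WYWY F=GBGB D=YWYW B=GBGB
Query: U face = WYWY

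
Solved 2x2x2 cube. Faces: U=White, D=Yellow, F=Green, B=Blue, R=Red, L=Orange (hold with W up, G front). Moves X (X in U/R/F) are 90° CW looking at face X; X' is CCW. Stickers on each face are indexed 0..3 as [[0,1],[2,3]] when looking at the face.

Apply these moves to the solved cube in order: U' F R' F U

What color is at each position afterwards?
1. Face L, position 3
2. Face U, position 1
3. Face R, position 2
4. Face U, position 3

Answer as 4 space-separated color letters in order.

Answer: O W R B

Derivation:
After move 1 (U'): U=WWWW F=OOGG R=GGRR B=RRBB L=BBOO
After move 2 (F): F=GOGO U=WWOB R=WGWR D=RGYY L=BYOY
After move 3 (R'): R=GRWW U=WBOR F=GWGB D=ROYO B=YRGB
After move 4 (F): F=GGBW U=WBYY R=ORRW D=WGYO L=BROO
After move 5 (U): U=YWYB F=ORBW R=YRRW B=BRGB L=GGOO
Query 1: L[3] = O
Query 2: U[1] = W
Query 3: R[2] = R
Query 4: U[3] = B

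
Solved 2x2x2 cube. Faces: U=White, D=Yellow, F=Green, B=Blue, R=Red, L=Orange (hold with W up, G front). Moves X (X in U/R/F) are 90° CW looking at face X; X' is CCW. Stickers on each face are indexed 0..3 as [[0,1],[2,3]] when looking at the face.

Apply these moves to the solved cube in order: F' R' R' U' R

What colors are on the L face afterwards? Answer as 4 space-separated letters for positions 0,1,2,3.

Answer: G B O W

Derivation:
After move 1 (F'): F=GGGG U=WWRR R=YRYR D=OOYY L=OWOW
After move 2 (R'): R=RRYY U=WBRB F=GWGR D=OGYG B=YBOB
After move 3 (R'): R=RYRY U=WORY F=GBGB D=OWYR B=GBGB
After move 4 (U'): U=OYWR F=OWGB R=GBRY B=RYGB L=GBOW
After move 5 (R): R=RGYB U=OWWB F=OWGR D=OGYR B=RYYB
Query: L face = GBOW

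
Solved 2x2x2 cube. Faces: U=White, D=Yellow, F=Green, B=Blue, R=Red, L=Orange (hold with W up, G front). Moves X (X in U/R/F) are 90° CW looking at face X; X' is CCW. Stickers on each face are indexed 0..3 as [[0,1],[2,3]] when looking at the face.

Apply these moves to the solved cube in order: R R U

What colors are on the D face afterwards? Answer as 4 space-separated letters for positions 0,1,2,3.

Answer: Y W Y W

Derivation:
After move 1 (R): R=RRRR U=WGWG F=GYGY D=YBYB B=WBWB
After move 2 (R): R=RRRR U=WYWY F=GBGB D=YWYW B=GBGB
After move 3 (U): U=WWYY F=RRGB R=GBRR B=OOGB L=GBOO
Query: D face = YWYW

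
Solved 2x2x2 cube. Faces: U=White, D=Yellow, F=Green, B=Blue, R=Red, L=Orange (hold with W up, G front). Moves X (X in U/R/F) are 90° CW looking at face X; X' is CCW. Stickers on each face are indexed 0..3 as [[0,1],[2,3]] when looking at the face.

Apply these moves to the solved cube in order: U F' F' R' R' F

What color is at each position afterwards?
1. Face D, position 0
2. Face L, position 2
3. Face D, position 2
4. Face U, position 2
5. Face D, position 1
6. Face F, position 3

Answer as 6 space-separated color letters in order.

Answer: B O Y B R B

Derivation:
After move 1 (U): U=WWWW F=RRGG R=BBRR B=OOBB L=GGOO
After move 2 (F'): F=RGRG U=WWBR R=YBYR D=GOYY L=GWOW
After move 3 (F'): F=GGRR U=WWYY R=OBGR D=WWYY L=GROB
After move 4 (R'): R=BROG U=WBYO F=GWRY D=WGYR B=YOWB
After move 5 (R'): R=RGBO U=WWYY F=GBRO D=WWYY B=ROGB
After move 6 (F): F=RGOB U=WWBR R=YGYO D=BRYY L=GWOW
Query 1: D[0] = B
Query 2: L[2] = O
Query 3: D[2] = Y
Query 4: U[2] = B
Query 5: D[1] = R
Query 6: F[3] = B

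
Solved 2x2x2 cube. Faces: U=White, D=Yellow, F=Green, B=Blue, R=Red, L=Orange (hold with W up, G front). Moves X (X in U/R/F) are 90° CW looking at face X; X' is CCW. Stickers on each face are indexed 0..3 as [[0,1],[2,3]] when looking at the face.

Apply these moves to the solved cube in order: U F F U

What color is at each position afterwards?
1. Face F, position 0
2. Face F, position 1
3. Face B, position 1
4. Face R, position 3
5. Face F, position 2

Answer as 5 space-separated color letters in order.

After move 1 (U): U=WWWW F=RRGG R=BBRR B=OOBB L=GGOO
After move 2 (F): F=GRGR U=WWOG R=WBWR D=RBYY L=GYOY
After move 3 (F): F=GGRR U=WWYY R=OBGR D=WWYY L=GROB
After move 4 (U): U=YWYW F=OBRR R=OOGR B=GRBB L=GGOB
Query 1: F[0] = O
Query 2: F[1] = B
Query 3: B[1] = R
Query 4: R[3] = R
Query 5: F[2] = R

Answer: O B R R R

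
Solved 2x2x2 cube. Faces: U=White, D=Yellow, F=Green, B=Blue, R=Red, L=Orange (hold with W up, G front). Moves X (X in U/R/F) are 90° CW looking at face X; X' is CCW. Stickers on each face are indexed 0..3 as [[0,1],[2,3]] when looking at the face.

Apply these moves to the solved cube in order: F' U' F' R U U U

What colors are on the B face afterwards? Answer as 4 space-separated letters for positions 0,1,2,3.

Answer: O O R B

Derivation:
After move 1 (F'): F=GGGG U=WWRR R=YRYR D=OOYY L=OWOW
After move 2 (U'): U=WRWR F=OWGG R=GGYR B=YRBB L=BBOW
After move 3 (F'): F=WGOG U=WRGY R=OGOR D=BWYY L=BROW
After move 4 (R): R=OORG U=WGGG F=WWOY D=BBYY B=YRRB
After move 5 (U): U=GWGG F=OOOY R=YRRG B=BRRB L=WWOW
After move 6 (U): U=GGGW F=YROY R=BRRG B=WWRB L=OOOW
After move 7 (U): U=GGWG F=BROY R=WWRG B=OORB L=YROW
Query: B face = OORB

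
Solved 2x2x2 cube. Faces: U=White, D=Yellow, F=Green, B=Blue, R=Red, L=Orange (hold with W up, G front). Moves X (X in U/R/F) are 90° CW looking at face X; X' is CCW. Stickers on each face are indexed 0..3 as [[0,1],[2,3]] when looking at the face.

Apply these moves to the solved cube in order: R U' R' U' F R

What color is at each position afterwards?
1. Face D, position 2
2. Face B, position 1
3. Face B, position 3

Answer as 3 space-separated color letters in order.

Answer: Y R B

Derivation:
After move 1 (R): R=RRRR U=WGWG F=GYGY D=YBYB B=WBWB
After move 2 (U'): U=GGWW F=OOGY R=GYRR B=RRWB L=WBOO
After move 3 (R'): R=YRGR U=GWWR F=OGGW D=YOYY B=BRBB
After move 4 (U'): U=WRGW F=WBGW R=OGGR B=YRBB L=BROO
After move 5 (F): F=GWWB U=WROR R=GGWR D=GOYY L=BYOO
After move 6 (R): R=WGRG U=WWOB F=GOWY D=GBYY B=RRRB
Query 1: D[2] = Y
Query 2: B[1] = R
Query 3: B[3] = B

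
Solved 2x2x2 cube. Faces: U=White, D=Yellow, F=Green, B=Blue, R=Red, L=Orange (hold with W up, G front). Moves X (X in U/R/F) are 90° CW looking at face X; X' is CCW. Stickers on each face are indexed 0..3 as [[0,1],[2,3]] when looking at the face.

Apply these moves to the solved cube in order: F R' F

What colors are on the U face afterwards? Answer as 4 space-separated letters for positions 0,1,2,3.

Answer: W B Y Y

Derivation:
After move 1 (F): F=GGGG U=WWOO R=WRWR D=RRYY L=OYOY
After move 2 (R'): R=RRWW U=WBOB F=GWGO D=RGYG B=YBRB
After move 3 (F): F=GGOW U=WBYY R=ORBW D=WRYG L=OROG
Query: U face = WBYY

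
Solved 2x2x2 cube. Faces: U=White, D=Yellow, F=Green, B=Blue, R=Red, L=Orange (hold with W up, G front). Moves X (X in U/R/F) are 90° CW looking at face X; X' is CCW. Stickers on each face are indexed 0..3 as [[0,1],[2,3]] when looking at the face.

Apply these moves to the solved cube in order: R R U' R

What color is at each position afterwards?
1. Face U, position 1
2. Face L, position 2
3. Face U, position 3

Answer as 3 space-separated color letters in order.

Answer: O O B

Derivation:
After move 1 (R): R=RRRR U=WGWG F=GYGY D=YBYB B=WBWB
After move 2 (R): R=RRRR U=WYWY F=GBGB D=YWYW B=GBGB
After move 3 (U'): U=YYWW F=OOGB R=GBRR B=RRGB L=GBOO
After move 4 (R): R=RGRB U=YOWB F=OWGW D=YGYR B=WRYB
Query 1: U[1] = O
Query 2: L[2] = O
Query 3: U[3] = B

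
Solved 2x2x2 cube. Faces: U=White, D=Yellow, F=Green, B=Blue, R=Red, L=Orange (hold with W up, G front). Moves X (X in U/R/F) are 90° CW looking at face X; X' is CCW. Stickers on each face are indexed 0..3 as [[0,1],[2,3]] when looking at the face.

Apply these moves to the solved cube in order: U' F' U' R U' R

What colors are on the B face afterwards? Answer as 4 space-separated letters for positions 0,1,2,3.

Answer: W O G B

Derivation:
After move 1 (U'): U=WWWW F=OOGG R=GGRR B=RRBB L=BBOO
After move 2 (F'): F=OGOG U=WWGR R=YGYR D=BOYY L=BWOW
After move 3 (U'): U=WRWG F=BWOG R=OGYR B=YGBB L=RROW
After move 4 (R): R=YORG U=WWWG F=BOOY D=BBYY B=GGRB
After move 5 (U'): U=WGWW F=RROY R=BORG B=YORB L=GGOW
After move 6 (R): R=RBGO U=WRWY F=RBOY D=BRYY B=WOGB
Query: B face = WOGB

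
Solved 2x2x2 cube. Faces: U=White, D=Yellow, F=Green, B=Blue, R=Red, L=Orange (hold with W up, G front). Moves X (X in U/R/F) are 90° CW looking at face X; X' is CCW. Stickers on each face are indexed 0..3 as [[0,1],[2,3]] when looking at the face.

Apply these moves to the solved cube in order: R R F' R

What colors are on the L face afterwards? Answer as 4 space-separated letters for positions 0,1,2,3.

After move 1 (R): R=RRRR U=WGWG F=GYGY D=YBYB B=WBWB
After move 2 (R): R=RRRR U=WYWY F=GBGB D=YWYW B=GBGB
After move 3 (F'): F=BBGG U=WYRR R=WRYR D=OOYW L=OYOW
After move 4 (R): R=YWRR U=WBRG F=BOGW D=OGYG B=RBYB
Query: L face = OYOW

Answer: O Y O W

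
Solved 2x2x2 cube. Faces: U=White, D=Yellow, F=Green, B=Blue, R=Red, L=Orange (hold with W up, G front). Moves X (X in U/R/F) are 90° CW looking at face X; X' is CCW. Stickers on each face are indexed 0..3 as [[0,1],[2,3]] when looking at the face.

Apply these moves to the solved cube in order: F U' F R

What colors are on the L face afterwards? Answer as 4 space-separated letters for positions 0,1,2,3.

Answer: B R O R

Derivation:
After move 1 (F): F=GGGG U=WWOO R=WRWR D=RRYY L=OYOY
After move 2 (U'): U=WOWO F=OYGG R=GGWR B=WRBB L=BBOY
After move 3 (F): F=GOGY U=WOYB R=WGOR D=WGYY L=BROR
After move 4 (R): R=OWRG U=WOYY F=GGGY D=WBYW B=BROB
Query: L face = BROR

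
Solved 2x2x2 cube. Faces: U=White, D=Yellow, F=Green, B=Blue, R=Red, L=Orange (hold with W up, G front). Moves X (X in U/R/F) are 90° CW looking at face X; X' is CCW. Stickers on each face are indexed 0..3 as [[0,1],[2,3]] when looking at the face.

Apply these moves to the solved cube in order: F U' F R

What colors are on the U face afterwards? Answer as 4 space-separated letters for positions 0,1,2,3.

Answer: W O Y Y

Derivation:
After move 1 (F): F=GGGG U=WWOO R=WRWR D=RRYY L=OYOY
After move 2 (U'): U=WOWO F=OYGG R=GGWR B=WRBB L=BBOY
After move 3 (F): F=GOGY U=WOYB R=WGOR D=WGYY L=BROR
After move 4 (R): R=OWRG U=WOYY F=GGGY D=WBYW B=BROB
Query: U face = WOYY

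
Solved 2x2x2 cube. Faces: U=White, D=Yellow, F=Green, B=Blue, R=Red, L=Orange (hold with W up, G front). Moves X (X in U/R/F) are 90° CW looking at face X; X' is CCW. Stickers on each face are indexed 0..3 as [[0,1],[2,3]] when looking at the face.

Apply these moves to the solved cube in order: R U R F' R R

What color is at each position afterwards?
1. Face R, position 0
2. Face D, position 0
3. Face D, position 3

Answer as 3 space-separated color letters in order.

After move 1 (R): R=RRRR U=WGWG F=GYGY D=YBYB B=WBWB
After move 2 (U): U=WWGG F=RRGY R=WBRR B=OOWB L=GYOO
After move 3 (R): R=RWRB U=WRGY F=RBGB D=YWYO B=GOWB
After move 4 (F'): F=BBRG U=WRRR R=WWYB D=YOYO L=GYOG
After move 5 (R): R=YWBW U=WBRG F=BORO D=YWYG B=RORB
After move 6 (R): R=BYWW U=WORO F=BWRG D=YRYR B=GOBB
Query 1: R[0] = B
Query 2: D[0] = Y
Query 3: D[3] = R

Answer: B Y R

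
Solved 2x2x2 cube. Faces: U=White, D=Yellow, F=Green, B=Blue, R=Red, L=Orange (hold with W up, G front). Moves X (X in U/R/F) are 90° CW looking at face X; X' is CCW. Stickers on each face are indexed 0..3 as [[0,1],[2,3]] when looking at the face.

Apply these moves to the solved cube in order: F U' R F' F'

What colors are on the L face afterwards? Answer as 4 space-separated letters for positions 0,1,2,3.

After move 1 (F): F=GGGG U=WWOO R=WRWR D=RRYY L=OYOY
After move 2 (U'): U=WOWO F=OYGG R=GGWR B=WRBB L=BBOY
After move 3 (R): R=WGRG U=WYWG F=ORGY D=RBYW B=OROB
After move 4 (F'): F=RYOG U=WYWR R=BGRG D=BYYW L=BGOW
After move 5 (F'): F=YGRO U=WYBR R=YGBG D=GWYW L=BROW
Query: L face = BROW

Answer: B R O W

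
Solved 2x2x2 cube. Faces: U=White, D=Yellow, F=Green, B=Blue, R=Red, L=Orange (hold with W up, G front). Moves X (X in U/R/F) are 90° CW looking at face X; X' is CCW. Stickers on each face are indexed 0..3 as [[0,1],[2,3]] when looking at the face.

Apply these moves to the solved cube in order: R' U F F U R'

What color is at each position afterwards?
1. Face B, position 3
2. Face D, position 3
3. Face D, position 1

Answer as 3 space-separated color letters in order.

After move 1 (R'): R=RRRR U=WBWB F=GWGW D=YGYG B=YBYB
After move 2 (U): U=WWBB F=RRGW R=YBRR B=OOYB L=GWOO
After move 3 (F): F=GRWR U=WWOW R=BBBR D=RYYG L=GYOG
After move 4 (F): F=WGRR U=WWGY R=OBWR D=BBYG L=GROY
After move 5 (U): U=GWYW F=OBRR R=OOWR B=GRYB L=WGOY
After move 6 (R'): R=OROW U=GYYG F=OWRW D=BBYR B=GRBB
Query 1: B[3] = B
Query 2: D[3] = R
Query 3: D[1] = B

Answer: B R B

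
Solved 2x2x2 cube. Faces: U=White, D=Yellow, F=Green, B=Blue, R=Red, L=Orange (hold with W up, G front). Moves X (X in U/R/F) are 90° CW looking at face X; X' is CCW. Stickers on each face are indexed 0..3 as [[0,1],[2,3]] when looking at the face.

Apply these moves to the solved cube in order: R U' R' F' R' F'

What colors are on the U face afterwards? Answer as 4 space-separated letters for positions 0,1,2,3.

After move 1 (R): R=RRRR U=WGWG F=GYGY D=YBYB B=WBWB
After move 2 (U'): U=GGWW F=OOGY R=GYRR B=RRWB L=WBOO
After move 3 (R'): R=YRGR U=GWWR F=OGGW D=YOYY B=BRBB
After move 4 (F'): F=GWOG U=GWYG R=ORYR D=BOYY L=WROW
After move 5 (R'): R=RROY U=GBYB F=GWOG D=BWYG B=YROB
After move 6 (F'): F=WGGO U=GBRO R=WRBY D=RWYG L=WBOY
Query: U face = GBRO

Answer: G B R O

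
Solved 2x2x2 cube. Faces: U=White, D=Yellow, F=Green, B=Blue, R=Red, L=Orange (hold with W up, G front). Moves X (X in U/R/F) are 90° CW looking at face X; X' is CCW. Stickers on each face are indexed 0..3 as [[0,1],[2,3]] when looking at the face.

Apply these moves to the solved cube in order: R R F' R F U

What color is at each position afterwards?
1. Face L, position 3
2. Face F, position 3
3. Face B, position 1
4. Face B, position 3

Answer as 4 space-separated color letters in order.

After move 1 (R): R=RRRR U=WGWG F=GYGY D=YBYB B=WBWB
After move 2 (R): R=RRRR U=WYWY F=GBGB D=YWYW B=GBGB
After move 3 (F'): F=BBGG U=WYRR R=WRYR D=OOYW L=OYOW
After move 4 (R): R=YWRR U=WBRG F=BOGW D=OGYG B=RBYB
After move 5 (F): F=GBWO U=WBWY R=RWGR D=RYYG L=OOOG
After move 6 (U): U=WWYB F=RWWO R=RBGR B=OOYB L=GBOG
Query 1: L[3] = G
Query 2: F[3] = O
Query 3: B[1] = O
Query 4: B[3] = B

Answer: G O O B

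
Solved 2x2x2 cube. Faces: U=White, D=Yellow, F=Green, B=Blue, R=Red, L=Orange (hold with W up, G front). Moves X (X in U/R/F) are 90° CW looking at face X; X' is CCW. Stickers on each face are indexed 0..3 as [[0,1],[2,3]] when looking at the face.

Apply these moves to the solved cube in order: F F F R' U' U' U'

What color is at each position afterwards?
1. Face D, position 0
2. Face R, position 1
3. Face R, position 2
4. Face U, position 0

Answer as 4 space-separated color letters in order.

After move 1 (F): F=GGGG U=WWOO R=WRWR D=RRYY L=OYOY
After move 2 (F): F=GGGG U=WWYY R=OROR D=WWYY L=OROR
After move 3 (F): F=GGGG U=WWRR R=YRYR D=OOYY L=OWOW
After move 4 (R'): R=RRYY U=WBRB F=GWGR D=OGYG B=YBOB
After move 5 (U'): U=BBWR F=OWGR R=GWYY B=RROB L=YBOW
After move 6 (U'): U=BRBW F=YBGR R=OWYY B=GWOB L=RROW
After move 7 (U'): U=RWBB F=RRGR R=YBYY B=OWOB L=GWOW
Query 1: D[0] = O
Query 2: R[1] = B
Query 3: R[2] = Y
Query 4: U[0] = R

Answer: O B Y R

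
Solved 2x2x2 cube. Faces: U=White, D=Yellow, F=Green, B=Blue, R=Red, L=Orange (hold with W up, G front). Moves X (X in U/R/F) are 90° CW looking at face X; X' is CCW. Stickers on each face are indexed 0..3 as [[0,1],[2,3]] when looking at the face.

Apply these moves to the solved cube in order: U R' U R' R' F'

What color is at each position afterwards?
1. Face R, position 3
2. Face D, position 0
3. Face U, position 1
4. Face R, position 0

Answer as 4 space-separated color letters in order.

Answer: Y W R W

Derivation:
After move 1 (U): U=WWWW F=RRGG R=BBRR B=OOBB L=GGOO
After move 2 (R'): R=BRBR U=WBWO F=RWGW D=YRYG B=YOYB
After move 3 (U): U=WWOB F=BRGW R=YOBR B=GGYB L=RWOO
After move 4 (R'): R=ORYB U=WYOG F=BWGB D=YRYW B=GGRB
After move 5 (R'): R=RBOY U=WROG F=BYGG D=YWYB B=WGRB
After move 6 (F'): F=YGBG U=WRRO R=WBYY D=WOYB L=RGOO
Query 1: R[3] = Y
Query 2: D[0] = W
Query 3: U[1] = R
Query 4: R[0] = W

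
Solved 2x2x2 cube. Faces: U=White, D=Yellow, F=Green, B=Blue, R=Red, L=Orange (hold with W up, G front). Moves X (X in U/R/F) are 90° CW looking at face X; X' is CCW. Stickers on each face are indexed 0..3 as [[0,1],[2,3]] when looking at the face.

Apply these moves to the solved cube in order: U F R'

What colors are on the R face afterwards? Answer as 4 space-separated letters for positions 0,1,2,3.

Answer: B R W W

Derivation:
After move 1 (U): U=WWWW F=RRGG R=BBRR B=OOBB L=GGOO
After move 2 (F): F=GRGR U=WWOG R=WBWR D=RBYY L=GYOY
After move 3 (R'): R=BRWW U=WBOO F=GWGG D=RRYR B=YOBB
Query: R face = BRWW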